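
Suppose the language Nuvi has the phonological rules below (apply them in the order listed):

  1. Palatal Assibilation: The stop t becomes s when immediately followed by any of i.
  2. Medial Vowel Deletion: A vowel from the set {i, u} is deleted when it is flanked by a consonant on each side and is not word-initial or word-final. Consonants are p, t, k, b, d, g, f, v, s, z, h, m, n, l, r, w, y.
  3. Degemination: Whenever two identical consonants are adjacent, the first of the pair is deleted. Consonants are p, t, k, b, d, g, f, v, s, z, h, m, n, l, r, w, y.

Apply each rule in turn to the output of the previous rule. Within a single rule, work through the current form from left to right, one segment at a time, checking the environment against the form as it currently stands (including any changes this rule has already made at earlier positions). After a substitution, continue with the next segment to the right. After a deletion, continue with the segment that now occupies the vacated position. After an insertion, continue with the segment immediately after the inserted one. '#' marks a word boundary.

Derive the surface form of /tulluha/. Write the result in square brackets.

[tlha]

1 Palatal Assibilation: no change — [tulluha]
2 Medial Vowel Deletion: [tulluha] → [tllha]
3 Degemination: [tllha] → [tlha]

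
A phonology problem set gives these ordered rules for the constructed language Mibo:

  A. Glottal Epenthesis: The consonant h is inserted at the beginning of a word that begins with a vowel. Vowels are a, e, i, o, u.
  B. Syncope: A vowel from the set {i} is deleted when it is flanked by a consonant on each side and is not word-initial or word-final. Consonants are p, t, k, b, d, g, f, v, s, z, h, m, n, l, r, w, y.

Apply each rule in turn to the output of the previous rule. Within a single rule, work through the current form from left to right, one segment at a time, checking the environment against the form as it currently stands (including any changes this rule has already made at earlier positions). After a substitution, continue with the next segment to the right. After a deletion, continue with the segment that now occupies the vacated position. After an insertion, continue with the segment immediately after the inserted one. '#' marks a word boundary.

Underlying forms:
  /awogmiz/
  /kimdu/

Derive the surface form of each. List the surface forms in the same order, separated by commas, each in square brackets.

/awogmiz/:
  A Glottal Epenthesis: [awogmiz] → [hawogmiz]
  B Syncope: [hawogmiz] → [hawogmz]
/kimdu/:
  A Glottal Epenthesis: no change — [kimdu]
  B Syncope: [kimdu] → [kmdu]

[hawogmz], [kmdu]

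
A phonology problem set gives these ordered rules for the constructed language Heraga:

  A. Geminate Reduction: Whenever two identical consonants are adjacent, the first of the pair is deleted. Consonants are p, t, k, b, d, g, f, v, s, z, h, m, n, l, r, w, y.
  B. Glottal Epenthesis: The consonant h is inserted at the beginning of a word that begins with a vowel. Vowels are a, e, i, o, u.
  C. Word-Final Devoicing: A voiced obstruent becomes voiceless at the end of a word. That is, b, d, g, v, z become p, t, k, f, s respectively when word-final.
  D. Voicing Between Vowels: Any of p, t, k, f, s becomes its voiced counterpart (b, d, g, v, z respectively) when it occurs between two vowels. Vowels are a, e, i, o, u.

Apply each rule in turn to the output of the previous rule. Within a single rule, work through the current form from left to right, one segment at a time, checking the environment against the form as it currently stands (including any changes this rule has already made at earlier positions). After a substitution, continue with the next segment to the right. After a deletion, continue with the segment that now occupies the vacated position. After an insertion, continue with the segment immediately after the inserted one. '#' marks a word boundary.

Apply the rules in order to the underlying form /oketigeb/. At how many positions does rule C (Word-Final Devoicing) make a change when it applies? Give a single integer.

1

A Geminate Reduction: no change — [oketigeb]
B Glottal Epenthesis: [oketigeb] → [hoketigeb]
C Word-Final Devoicing: [hoketigeb] → [hoketigep]
D Voicing Between Vowels: [hoketigep] → [hogedigep]
Rule C changed 1 position(s).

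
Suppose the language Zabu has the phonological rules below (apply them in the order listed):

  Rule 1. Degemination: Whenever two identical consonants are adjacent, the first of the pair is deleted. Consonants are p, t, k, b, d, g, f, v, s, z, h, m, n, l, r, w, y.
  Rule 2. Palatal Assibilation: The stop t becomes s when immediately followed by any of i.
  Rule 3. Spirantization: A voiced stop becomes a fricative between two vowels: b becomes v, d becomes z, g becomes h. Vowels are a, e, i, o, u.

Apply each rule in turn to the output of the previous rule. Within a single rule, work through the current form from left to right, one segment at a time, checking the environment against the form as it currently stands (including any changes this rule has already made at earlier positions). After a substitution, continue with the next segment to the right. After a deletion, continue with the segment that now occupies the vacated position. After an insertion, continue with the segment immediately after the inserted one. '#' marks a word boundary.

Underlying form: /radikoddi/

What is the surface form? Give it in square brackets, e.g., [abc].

[razikozi]

Rule 1 Degemination: [radikoddi] → [radikodi]
Rule 2 Palatal Assibilation: no change — [radikodi]
Rule 3 Spirantization: [radikodi] → [razikozi]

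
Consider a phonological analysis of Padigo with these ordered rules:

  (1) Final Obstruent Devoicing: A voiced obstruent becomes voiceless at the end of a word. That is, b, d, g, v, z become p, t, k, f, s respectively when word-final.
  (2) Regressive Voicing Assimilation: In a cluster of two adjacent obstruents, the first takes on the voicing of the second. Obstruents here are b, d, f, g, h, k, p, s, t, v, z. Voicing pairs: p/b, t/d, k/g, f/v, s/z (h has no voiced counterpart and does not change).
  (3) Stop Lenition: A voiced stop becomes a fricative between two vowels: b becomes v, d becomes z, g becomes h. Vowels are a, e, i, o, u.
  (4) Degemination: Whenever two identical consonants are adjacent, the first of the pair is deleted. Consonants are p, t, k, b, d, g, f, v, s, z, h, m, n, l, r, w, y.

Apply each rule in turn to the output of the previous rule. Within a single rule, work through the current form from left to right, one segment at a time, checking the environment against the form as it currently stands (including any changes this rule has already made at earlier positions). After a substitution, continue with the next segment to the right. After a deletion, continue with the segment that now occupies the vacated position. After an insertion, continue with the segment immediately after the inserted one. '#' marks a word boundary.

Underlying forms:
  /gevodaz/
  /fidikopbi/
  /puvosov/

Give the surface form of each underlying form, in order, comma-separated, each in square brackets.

[gevozas], [fizikobi], [puvosof]

/gevodaz/:
  (1) Final Obstruent Devoicing: [gevodaz] → [gevodas]
  (2) Regressive Voicing Assimilation: no change — [gevodas]
  (3) Stop Lenition: [gevodas] → [gevozas]
  (4) Degemination: no change — [gevozas]
/fidikopbi/:
  (1) Final Obstruent Devoicing: no change — [fidikopbi]
  (2) Regressive Voicing Assimilation: [fidikopbi] → [fidikobbi]
  (3) Stop Lenition: [fidikobbi] → [fizikobbi]
  (4) Degemination: [fizikobbi] → [fizikobi]
/puvosov/:
  (1) Final Obstruent Devoicing: [puvosov] → [puvosof]
  (2) Regressive Voicing Assimilation: no change — [puvosof]
  (3) Stop Lenition: no change — [puvosof]
  (4) Degemination: no change — [puvosof]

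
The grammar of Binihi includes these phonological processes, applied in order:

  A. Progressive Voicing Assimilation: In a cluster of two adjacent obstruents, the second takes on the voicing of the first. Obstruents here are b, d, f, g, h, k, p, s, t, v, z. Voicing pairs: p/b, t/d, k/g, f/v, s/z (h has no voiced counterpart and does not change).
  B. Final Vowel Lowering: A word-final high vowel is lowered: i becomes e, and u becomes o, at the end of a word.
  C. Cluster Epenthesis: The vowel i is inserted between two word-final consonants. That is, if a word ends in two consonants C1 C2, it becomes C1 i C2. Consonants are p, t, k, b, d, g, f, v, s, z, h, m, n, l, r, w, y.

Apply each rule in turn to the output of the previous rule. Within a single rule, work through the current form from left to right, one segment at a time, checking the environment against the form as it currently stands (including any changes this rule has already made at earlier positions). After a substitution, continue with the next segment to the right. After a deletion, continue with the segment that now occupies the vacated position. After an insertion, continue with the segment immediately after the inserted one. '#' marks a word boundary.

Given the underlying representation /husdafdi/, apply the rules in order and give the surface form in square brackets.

A Progressive Voicing Assimilation: [husdafdi] → [hustafti]
B Final Vowel Lowering: [hustafti] → [hustafte]
C Cluster Epenthesis: no change — [hustafte]

[hustafte]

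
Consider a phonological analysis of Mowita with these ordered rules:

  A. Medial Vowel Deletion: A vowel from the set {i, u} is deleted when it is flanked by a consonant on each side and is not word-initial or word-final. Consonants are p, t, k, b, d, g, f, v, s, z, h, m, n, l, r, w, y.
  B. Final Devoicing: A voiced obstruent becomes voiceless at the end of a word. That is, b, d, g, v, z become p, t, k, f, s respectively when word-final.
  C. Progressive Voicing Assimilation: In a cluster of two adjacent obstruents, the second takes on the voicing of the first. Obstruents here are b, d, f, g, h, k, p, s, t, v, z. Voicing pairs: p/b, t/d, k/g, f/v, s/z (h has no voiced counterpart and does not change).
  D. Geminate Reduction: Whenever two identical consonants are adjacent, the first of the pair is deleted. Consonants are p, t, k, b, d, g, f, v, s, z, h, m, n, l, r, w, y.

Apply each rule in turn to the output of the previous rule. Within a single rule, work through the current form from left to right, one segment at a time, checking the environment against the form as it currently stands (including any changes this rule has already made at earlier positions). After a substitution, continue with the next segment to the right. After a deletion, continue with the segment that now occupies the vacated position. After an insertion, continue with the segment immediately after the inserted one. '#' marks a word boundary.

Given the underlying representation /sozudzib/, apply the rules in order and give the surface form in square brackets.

A Medial Vowel Deletion: [sozudzib] → [sozdzb]
B Final Devoicing: [sozdzb] → [sozdzp]
C Progressive Voicing Assimilation: [sozdzp] → [sozdzb]
D Geminate Reduction: no change — [sozdzb]

[sozdzb]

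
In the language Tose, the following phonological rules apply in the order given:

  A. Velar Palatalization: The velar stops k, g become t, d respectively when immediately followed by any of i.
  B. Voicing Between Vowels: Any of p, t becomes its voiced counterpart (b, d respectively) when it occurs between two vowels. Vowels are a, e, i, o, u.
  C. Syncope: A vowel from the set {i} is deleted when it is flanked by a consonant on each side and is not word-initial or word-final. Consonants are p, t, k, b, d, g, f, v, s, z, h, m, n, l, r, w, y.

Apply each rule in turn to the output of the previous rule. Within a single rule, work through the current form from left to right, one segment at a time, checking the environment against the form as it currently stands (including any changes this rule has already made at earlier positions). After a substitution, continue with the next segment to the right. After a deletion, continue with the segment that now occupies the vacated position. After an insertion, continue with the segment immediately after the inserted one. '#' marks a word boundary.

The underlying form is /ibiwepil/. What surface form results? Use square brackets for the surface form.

[ibwebl]

A Velar Palatalization: no change — [ibiwepil]
B Voicing Between Vowels: [ibiwepil] → [ibiwebil]
C Syncope: [ibiwebil] → [ibwebl]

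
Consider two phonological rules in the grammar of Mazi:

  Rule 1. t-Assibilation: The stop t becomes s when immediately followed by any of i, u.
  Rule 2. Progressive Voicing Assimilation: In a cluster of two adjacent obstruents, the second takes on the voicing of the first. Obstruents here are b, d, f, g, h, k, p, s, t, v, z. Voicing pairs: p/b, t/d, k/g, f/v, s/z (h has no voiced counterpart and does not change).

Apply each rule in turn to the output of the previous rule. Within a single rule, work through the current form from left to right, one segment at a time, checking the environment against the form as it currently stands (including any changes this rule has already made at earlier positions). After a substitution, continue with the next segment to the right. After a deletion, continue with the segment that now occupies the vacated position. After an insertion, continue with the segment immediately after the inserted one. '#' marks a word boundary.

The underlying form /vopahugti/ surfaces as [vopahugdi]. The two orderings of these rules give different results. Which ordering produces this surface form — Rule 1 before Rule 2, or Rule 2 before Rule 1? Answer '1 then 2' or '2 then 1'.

Order 1 then 2:
  1 t-Assibilation: [vopahugti] → [vopahugsi]
  2 Progressive Voicing Assimilation: [vopahugsi] → [vopahugzi]
  result: [vopahugzi]
Order 2 then 1:
  2 Progressive Voicing Assimilation: [vopahugti] → [vopahugdi]
  1 t-Assibilation: no change — [vopahugdi]
  result: [vopahugdi]

2 then 1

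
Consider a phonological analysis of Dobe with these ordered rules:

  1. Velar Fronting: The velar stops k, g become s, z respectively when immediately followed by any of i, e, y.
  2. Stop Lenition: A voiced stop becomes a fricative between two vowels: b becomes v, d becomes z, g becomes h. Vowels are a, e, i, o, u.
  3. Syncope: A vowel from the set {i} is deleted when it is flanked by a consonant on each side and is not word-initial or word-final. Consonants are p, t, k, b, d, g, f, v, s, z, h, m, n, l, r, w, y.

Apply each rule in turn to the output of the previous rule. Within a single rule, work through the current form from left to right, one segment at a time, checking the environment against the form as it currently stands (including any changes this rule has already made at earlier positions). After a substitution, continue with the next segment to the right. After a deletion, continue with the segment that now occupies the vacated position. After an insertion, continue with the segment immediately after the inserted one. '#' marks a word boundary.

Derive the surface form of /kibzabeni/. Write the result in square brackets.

[sbzaveni]

1 Velar Fronting: [kibzabeni] → [sibzabeni]
2 Stop Lenition: [sibzabeni] → [sibzaveni]
3 Syncope: [sibzaveni] → [sbzaveni]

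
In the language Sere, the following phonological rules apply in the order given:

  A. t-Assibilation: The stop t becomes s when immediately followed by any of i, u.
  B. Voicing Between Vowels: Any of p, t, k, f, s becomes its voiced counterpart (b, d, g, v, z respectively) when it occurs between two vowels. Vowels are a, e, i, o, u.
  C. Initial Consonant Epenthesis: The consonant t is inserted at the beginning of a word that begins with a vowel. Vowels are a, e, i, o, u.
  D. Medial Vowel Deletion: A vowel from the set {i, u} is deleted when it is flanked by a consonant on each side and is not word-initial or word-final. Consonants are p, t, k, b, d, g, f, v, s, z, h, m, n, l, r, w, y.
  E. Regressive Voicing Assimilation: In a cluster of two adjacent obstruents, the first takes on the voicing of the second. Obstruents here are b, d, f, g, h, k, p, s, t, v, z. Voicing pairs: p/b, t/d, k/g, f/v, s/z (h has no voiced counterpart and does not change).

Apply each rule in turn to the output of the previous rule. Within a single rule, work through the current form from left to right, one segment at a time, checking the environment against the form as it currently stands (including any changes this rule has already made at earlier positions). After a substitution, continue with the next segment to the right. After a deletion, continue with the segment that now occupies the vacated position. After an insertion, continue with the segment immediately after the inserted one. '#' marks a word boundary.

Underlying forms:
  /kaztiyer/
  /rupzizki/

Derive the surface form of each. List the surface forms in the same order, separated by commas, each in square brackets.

/kaztiyer/:
  A t-Assibilation: [kaztiyer] → [kazsiyer]
  B Voicing Between Vowels: no change — [kazsiyer]
  C Initial Consonant Epenthesis: no change — [kazsiyer]
  D Medial Vowel Deletion: [kazsiyer] → [kazsyer]
  E Regressive Voicing Assimilation: [kazsyer] → [kassyer]
/rupzizki/:
  A t-Assibilation: no change — [rupzizki]
  B Voicing Between Vowels: no change — [rupzizki]
  C Initial Consonant Epenthesis: no change — [rupzizki]
  D Medial Vowel Deletion: [rupzizki] → [rpzzki]
  E Regressive Voicing Assimilation: [rpzzki] → [rbzski]

[kassyer], [rbzski]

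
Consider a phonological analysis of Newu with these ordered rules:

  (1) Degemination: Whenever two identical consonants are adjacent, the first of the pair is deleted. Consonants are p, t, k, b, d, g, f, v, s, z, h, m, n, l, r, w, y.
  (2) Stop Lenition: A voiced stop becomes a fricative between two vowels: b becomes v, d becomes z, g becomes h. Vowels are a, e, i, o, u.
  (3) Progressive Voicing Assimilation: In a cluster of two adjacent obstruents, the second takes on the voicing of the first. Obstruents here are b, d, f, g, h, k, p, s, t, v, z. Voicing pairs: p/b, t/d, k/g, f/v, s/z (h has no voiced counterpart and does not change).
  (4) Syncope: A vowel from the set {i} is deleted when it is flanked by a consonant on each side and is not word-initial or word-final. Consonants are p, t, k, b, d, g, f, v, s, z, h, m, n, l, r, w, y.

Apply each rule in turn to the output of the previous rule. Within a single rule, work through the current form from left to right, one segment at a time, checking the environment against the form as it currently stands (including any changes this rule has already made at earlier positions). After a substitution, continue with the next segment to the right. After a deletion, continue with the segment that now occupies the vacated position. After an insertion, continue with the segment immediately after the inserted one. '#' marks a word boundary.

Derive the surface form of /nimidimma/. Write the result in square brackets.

(1) Degemination: [nimidimma] → [nimidima]
(2) Stop Lenition: [nimidima] → [nimizima]
(3) Progressive Voicing Assimilation: no change — [nimizima]
(4) Syncope: [nimizima] → [nmzma]

[nmzma]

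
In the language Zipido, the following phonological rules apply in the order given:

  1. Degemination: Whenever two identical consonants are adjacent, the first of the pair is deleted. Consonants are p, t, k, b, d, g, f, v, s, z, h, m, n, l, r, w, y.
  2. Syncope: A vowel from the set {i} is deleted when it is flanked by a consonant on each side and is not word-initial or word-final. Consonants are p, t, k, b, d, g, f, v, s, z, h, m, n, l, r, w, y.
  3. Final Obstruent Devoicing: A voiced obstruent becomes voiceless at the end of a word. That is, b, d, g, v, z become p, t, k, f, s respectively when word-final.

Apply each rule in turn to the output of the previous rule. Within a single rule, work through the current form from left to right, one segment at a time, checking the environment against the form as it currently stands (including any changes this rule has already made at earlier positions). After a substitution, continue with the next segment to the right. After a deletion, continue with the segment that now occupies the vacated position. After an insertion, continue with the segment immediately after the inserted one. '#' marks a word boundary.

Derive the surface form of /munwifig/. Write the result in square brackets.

1 Degemination: no change — [munwifig]
2 Syncope: [munwifig] → [munwfg]
3 Final Obstruent Devoicing: [munwfg] → [munwfk]

[munwfk]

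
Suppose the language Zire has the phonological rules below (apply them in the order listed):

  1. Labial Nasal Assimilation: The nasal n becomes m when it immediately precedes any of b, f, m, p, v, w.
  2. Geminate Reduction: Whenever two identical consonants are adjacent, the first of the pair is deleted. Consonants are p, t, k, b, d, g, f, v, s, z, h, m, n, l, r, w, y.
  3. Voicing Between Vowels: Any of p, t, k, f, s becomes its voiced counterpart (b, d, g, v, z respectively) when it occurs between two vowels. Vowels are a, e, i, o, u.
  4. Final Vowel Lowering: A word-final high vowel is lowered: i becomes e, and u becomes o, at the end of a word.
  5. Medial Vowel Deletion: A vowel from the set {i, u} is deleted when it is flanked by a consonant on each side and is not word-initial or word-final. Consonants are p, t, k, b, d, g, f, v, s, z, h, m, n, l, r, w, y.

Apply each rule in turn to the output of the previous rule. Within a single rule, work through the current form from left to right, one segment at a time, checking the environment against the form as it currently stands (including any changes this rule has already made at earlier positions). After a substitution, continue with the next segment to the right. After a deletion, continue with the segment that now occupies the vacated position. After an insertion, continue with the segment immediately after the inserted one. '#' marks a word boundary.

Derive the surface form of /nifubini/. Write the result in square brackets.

[nvbne]

1 Labial Nasal Assimilation: no change — [nifubini]
2 Geminate Reduction: no change — [nifubini]
3 Voicing Between Vowels: [nifubini] → [nivubini]
4 Final Vowel Lowering: [nivubini] → [nivubine]
5 Medial Vowel Deletion: [nivubine] → [nvbne]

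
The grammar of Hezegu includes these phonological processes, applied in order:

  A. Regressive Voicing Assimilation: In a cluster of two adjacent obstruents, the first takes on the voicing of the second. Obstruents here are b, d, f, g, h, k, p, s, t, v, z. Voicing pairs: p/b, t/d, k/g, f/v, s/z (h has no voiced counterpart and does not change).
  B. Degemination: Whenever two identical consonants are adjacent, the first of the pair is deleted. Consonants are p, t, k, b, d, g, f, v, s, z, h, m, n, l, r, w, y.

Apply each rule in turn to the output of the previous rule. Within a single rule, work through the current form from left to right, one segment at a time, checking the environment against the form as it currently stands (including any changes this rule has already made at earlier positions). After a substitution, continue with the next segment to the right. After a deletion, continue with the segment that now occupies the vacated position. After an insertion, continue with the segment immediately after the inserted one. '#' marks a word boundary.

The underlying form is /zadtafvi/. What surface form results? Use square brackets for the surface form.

A Regressive Voicing Assimilation: [zadtafvi] → [zattavvi]
B Degemination: [zattavvi] → [zatavi]

[zatavi]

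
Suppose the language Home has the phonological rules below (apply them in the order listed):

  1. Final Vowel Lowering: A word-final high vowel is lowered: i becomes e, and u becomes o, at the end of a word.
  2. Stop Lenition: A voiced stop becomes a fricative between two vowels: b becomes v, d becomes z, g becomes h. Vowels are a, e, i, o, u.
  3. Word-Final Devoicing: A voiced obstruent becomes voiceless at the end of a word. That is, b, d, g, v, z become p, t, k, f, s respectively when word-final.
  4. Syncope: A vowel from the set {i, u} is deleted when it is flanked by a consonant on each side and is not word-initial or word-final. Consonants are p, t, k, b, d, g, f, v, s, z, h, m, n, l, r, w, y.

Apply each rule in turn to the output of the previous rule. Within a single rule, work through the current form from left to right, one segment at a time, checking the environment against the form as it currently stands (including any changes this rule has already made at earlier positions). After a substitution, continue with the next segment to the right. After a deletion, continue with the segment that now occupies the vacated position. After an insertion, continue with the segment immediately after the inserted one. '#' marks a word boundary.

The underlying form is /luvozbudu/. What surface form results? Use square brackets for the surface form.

1 Final Vowel Lowering: [luvozbudu] → [luvozbudo]
2 Stop Lenition: [luvozbudo] → [luvozbuzo]
3 Word-Final Devoicing: no change — [luvozbuzo]
4 Syncope: [luvozbuzo] → [lvozbzo]

[lvozbzo]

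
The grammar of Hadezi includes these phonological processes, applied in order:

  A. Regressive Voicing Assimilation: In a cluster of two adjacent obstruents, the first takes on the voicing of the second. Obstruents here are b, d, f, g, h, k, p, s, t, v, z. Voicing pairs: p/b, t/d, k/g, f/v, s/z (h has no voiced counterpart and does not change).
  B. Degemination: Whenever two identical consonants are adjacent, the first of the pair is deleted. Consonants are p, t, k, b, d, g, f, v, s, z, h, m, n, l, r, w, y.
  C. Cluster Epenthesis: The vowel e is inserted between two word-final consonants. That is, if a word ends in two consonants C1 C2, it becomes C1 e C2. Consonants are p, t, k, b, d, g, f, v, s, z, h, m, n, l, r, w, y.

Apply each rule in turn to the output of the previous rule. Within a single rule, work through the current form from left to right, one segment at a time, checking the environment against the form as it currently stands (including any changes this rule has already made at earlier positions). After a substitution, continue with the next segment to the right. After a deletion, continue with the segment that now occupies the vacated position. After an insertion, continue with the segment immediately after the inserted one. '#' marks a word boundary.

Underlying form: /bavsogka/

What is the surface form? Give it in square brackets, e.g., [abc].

[bafsoka]

A Regressive Voicing Assimilation: [bavsogka] → [bafsokka]
B Degemination: [bafsokka] → [bafsoka]
C Cluster Epenthesis: no change — [bafsoka]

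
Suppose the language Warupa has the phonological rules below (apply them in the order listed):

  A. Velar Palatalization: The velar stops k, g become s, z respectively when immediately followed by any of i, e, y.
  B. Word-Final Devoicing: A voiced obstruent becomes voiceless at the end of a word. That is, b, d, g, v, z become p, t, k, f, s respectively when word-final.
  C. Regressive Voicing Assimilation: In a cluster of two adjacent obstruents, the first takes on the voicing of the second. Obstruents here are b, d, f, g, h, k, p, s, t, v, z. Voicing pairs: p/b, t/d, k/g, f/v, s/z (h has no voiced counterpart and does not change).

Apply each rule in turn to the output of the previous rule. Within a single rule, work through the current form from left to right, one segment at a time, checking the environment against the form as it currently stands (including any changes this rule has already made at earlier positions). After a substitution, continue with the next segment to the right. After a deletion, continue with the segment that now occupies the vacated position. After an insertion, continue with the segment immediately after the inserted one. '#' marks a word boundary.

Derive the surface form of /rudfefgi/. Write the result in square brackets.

[rutfevzi]

A Velar Palatalization: [rudfefgi] → [rudfefzi]
B Word-Final Devoicing: no change — [rudfefzi]
C Regressive Voicing Assimilation: [rudfefzi] → [rutfevzi]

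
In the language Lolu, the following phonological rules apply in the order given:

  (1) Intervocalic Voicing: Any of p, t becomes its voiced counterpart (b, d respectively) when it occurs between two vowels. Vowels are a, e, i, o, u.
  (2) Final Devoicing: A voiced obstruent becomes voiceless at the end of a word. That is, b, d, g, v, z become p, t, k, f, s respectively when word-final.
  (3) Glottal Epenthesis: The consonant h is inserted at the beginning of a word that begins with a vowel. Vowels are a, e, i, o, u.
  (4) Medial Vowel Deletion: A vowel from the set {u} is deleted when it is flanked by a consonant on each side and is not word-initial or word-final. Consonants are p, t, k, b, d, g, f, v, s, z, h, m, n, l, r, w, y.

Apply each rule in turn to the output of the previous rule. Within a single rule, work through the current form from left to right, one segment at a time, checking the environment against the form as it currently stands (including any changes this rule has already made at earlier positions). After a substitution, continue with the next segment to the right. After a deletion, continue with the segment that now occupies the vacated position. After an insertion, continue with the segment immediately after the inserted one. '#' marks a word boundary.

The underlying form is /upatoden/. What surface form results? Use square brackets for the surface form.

(1) Intervocalic Voicing: [upatoden] → [ubadoden]
(2) Final Devoicing: no change — [ubadoden]
(3) Glottal Epenthesis: [ubadoden] → [hubadoden]
(4) Medial Vowel Deletion: [hubadoden] → [hbadoden]

[hbadoden]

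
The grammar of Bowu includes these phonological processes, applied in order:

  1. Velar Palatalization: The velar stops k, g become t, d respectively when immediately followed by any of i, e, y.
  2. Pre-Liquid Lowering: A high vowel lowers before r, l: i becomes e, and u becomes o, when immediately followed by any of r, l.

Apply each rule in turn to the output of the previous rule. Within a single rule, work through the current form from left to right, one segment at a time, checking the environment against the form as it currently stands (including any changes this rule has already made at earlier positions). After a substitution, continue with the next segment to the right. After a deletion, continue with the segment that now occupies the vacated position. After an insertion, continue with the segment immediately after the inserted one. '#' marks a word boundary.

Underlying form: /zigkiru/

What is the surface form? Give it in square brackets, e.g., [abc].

1 Velar Palatalization: [zigkiru] → [zigtiru]
2 Pre-Liquid Lowering: [zigtiru] → [zigteru]

[zigteru]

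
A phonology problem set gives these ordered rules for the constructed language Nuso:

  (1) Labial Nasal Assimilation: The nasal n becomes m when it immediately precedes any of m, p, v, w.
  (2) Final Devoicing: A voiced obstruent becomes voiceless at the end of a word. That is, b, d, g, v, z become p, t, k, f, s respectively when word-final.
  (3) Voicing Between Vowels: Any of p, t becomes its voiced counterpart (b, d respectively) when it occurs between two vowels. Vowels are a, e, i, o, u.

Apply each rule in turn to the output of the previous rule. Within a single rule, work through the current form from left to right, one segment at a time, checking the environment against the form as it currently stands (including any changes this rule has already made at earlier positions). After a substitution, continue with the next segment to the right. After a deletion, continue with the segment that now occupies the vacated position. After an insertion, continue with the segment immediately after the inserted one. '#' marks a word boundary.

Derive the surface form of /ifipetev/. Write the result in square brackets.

(1) Labial Nasal Assimilation: no change — [ifipetev]
(2) Final Devoicing: [ifipetev] → [ifipetef]
(3) Voicing Between Vowels: [ifipetef] → [ifibedef]

[ifibedef]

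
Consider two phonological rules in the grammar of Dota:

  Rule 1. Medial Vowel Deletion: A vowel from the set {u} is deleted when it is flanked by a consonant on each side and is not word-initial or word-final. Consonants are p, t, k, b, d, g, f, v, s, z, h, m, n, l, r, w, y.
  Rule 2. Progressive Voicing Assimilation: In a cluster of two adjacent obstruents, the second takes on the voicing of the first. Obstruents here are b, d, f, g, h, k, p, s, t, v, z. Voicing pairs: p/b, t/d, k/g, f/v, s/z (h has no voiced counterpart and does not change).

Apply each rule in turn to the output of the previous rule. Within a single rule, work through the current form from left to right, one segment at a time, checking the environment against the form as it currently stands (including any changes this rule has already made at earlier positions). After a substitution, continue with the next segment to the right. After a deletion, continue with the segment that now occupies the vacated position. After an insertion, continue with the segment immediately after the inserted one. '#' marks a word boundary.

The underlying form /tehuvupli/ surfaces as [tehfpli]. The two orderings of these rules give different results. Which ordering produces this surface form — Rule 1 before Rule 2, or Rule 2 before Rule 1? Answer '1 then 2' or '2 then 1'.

1 then 2

Order 1 then 2:
  1 Medial Vowel Deletion: [tehuvupli] → [tehvpli]
  2 Progressive Voicing Assimilation: [tehvpli] → [tehfpli]
  result: [tehfpli]
Order 2 then 1:
  2 Progressive Voicing Assimilation: no change — [tehuvupli]
  1 Medial Vowel Deletion: [tehuvupli] → [tehvpli]
  result: [tehvpli]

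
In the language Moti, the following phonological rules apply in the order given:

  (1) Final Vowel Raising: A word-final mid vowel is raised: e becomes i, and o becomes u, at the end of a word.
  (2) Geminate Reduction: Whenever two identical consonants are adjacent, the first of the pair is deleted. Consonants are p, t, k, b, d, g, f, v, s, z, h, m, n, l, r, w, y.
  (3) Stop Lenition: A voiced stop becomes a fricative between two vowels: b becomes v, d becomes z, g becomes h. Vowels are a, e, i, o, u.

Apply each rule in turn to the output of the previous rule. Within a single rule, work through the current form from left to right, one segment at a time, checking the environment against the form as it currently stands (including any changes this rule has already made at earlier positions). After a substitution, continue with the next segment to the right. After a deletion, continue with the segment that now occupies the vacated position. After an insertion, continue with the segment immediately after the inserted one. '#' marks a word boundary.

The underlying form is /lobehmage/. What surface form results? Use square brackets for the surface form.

[lovehmahi]

(1) Final Vowel Raising: [lobehmage] → [lobehmagi]
(2) Geminate Reduction: no change — [lobehmagi]
(3) Stop Lenition: [lobehmagi] → [lovehmahi]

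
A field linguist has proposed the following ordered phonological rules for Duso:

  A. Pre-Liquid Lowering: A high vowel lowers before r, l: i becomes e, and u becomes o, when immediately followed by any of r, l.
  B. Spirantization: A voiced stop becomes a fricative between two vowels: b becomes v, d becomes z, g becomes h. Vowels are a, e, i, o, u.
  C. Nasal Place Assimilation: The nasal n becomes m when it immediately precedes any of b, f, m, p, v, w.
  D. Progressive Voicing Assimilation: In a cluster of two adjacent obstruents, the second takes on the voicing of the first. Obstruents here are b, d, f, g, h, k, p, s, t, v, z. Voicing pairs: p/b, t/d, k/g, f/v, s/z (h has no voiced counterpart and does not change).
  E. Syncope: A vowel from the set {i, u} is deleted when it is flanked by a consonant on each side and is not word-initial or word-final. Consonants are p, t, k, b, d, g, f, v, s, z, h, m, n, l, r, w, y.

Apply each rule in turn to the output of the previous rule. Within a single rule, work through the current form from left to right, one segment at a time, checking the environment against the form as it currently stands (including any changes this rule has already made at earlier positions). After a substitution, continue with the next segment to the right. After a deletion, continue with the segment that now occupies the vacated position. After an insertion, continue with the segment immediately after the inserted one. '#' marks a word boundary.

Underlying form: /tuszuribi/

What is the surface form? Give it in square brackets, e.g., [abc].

[tssorvi]

A Pre-Liquid Lowering: [tuszuribi] → [tuszoribi]
B Spirantization: [tuszoribi] → [tuszorivi]
C Nasal Place Assimilation: no change — [tuszorivi]
D Progressive Voicing Assimilation: [tuszorivi] → [tussorivi]
E Syncope: [tussorivi] → [tssorvi]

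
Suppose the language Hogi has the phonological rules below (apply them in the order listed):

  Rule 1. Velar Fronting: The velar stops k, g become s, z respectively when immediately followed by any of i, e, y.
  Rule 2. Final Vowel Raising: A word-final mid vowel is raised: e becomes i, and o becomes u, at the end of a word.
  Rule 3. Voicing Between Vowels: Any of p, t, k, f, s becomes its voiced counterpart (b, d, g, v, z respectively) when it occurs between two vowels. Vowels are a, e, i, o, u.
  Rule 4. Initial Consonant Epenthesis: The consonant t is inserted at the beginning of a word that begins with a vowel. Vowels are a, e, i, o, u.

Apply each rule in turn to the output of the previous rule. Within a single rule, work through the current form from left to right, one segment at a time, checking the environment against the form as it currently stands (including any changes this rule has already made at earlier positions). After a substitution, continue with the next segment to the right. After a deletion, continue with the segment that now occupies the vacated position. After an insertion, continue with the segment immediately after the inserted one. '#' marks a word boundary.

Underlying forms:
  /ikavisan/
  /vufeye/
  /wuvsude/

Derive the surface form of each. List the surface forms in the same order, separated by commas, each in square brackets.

[tigavizan], [vuveyi], [wuvsudi]

/ikavisan/:
  Rule 1 Velar Fronting: no change — [ikavisan]
  Rule 2 Final Vowel Raising: no change — [ikavisan]
  Rule 3 Voicing Between Vowels: [ikavisan] → [igavizan]
  Rule 4 Initial Consonant Epenthesis: [igavizan] → [tigavizan]
/vufeye/:
  Rule 1 Velar Fronting: no change — [vufeye]
  Rule 2 Final Vowel Raising: [vufeye] → [vufeyi]
  Rule 3 Voicing Between Vowels: [vufeyi] → [vuveyi]
  Rule 4 Initial Consonant Epenthesis: no change — [vuveyi]
/wuvsude/:
  Rule 1 Velar Fronting: no change — [wuvsude]
  Rule 2 Final Vowel Raising: [wuvsude] → [wuvsudi]
  Rule 3 Voicing Between Vowels: no change — [wuvsudi]
  Rule 4 Initial Consonant Epenthesis: no change — [wuvsudi]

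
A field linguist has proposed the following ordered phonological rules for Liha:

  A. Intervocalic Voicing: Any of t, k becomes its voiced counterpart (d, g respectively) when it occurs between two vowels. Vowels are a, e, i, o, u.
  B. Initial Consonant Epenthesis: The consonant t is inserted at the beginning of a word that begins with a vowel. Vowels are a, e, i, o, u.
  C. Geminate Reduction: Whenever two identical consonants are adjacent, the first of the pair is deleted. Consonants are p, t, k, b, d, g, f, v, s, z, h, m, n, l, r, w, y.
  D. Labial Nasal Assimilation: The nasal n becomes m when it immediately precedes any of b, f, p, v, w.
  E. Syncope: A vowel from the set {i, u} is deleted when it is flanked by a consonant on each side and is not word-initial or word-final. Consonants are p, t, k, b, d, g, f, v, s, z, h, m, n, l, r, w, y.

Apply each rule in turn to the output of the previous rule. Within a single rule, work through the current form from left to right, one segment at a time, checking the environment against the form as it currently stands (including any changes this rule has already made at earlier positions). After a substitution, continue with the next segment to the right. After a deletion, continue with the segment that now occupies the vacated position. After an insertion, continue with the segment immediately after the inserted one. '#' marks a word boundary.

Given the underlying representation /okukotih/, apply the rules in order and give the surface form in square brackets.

A Intervocalic Voicing: [okukotih] → [ogugodih]
B Initial Consonant Epenthesis: [ogugodih] → [togugodih]
C Geminate Reduction: no change — [togugodih]
D Labial Nasal Assimilation: no change — [togugodih]
E Syncope: [togugodih] → [toggodh]

[toggodh]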